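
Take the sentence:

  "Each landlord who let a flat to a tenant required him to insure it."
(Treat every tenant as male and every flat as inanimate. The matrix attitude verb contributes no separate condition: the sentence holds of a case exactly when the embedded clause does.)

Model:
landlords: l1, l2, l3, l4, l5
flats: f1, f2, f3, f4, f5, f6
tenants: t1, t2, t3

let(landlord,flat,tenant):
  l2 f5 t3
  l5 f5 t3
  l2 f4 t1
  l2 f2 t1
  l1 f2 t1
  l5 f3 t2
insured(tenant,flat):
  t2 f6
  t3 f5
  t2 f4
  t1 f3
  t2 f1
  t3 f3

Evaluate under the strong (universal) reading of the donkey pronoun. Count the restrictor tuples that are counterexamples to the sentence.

"him" takes "a tenant" as antecedent and "it" takes "a flat"; both are donkey pronouns co-varying with the restrictor.
Strong reading: for every (l,f,t) with let(l,f,t), insured(t,f).
Restrictor triples: (l1,f2,t1)→insured(t1,f2) ✗  (l2,f2,t1)→insured(t1,f2) ✗  (l2,f4,t1)→insured(t1,f4) ✗  (l2,f5,t3)→insured(t3,f5) ✓  (l5,f3,t2)→insured(t2,f3) ✗  (l5,f5,t3)→insured(t3,f5) ✓
Counterexamples (restrictor triples failing the scope): 4.

4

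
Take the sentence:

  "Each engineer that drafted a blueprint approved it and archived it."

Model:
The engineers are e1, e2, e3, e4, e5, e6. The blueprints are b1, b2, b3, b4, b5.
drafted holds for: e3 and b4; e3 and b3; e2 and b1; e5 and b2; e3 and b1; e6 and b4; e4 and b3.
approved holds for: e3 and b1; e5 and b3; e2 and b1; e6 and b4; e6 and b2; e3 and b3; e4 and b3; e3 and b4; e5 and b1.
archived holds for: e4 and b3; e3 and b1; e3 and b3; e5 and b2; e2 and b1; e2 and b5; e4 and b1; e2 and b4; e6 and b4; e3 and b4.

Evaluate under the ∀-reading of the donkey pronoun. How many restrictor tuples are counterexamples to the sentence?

"it" takes "a blueprint" as antecedent — a donkey pronoun bound across the clause boundary.
Strong reading: for every (e,b) with drafted(e,b), approved(e,b) ∧ archived(e,b).
Restrictor pairs: (e2,b1) ✓  (e3,b1) ✓  (e3,b3) ✓  (e3,b4) ✓  (e4,b3) ✓  (e5,b2) ✗  (e6,b4) ✓
Counterexamples (restrictor pairs failing the scope): 1.

1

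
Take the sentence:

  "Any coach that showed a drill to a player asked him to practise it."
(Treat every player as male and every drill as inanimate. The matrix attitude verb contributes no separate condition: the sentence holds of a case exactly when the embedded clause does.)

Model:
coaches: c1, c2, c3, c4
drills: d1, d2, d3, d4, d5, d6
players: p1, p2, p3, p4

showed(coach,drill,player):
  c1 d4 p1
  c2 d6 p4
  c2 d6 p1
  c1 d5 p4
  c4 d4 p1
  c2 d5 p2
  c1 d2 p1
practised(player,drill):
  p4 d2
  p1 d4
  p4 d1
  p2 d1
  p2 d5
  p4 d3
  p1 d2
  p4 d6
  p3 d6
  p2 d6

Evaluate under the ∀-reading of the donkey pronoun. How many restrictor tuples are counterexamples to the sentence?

2

"him" takes "a player" as antecedent and "it" takes "a drill"; both are donkey pronouns co-varying with the restrictor.
Strong reading: for every (c,d,p) with showed(c,d,p), practised(p,d).
Restrictor triples: (c1,d2,p1)→practised(p1,d2) ✓  (c1,d4,p1)→practised(p1,d4) ✓  (c1,d5,p4)→practised(p4,d5) ✗  (c2,d5,p2)→practised(p2,d5) ✓  (c2,d6,p1)→practised(p1,d6) ✗  (c2,d6,p4)→practised(p4,d6) ✓  (c4,d4,p1)→practised(p1,d4) ✓
Counterexamples (restrictor triples failing the scope): 2.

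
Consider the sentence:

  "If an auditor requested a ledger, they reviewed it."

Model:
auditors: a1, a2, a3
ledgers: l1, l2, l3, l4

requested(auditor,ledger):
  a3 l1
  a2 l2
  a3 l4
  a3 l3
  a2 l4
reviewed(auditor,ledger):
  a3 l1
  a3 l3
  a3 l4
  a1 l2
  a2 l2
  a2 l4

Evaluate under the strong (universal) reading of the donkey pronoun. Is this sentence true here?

"it" takes "a ledger" as antecedent — a donkey pronoun bound across the clause boundary.
Strong reading: for every (a,l) with requested(a,l), reviewed(a,l).
Restrictor pairs: (a2,l2) ✓  (a2,l4) ✓  (a3,l1) ✓  (a3,l3) ✓  (a3,l4) ✓
Every restrictor pair satisfies the scope.

True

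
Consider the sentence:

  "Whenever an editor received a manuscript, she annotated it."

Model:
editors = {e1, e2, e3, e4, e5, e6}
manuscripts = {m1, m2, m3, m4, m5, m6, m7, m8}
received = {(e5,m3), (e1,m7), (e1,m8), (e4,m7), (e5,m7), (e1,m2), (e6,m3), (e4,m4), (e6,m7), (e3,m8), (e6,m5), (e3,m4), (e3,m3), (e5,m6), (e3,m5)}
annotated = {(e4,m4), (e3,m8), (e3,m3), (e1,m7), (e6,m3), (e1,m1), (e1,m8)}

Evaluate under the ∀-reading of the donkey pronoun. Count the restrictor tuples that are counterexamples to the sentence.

9

"it" takes "a manuscript" as antecedent — a donkey pronoun bound across the clause boundary.
Strong reading: for every (e,m) with received(e,m), annotated(e,m).
Restrictor pairs: (e1,m2) ✗  (e1,m7) ✓  (e1,m8) ✓  (e3,m3) ✓  (e3,m4) ✗  (e3,m5) ✗  (e3,m8) ✓  (e4,m4) ✓  (e4,m7) ✗  (e5,m3) ✗  (e5,m6) ✗  (e5,m7) ✗  (e6,m3) ✓  (e6,m5) ✗  (e6,m7) ✗
Counterexamples (restrictor pairs failing the scope): 9.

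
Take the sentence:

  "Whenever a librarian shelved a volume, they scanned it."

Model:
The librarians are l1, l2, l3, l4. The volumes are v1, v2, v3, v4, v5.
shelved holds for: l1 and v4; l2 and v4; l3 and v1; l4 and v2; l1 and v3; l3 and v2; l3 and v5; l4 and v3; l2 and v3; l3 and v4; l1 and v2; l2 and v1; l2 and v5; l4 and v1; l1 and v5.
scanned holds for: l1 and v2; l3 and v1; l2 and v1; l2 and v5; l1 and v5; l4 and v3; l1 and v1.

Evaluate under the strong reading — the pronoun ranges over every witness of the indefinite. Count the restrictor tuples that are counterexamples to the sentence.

9

"it" takes "a volume" as antecedent — a donkey pronoun bound across the clause boundary.
Strong reading: for every (l,v) with shelved(l,v), scanned(l,v).
Restrictor pairs: (l1,v2) ✓  (l1,v3) ✗  (l1,v4) ✗  (l1,v5) ✓  (l2,v1) ✓  (l2,v3) ✗  (l2,v4) ✗  (l2,v5) ✓  (l3,v1) ✓  (l3,v2) ✗  (l3,v4) ✗  (l3,v5) ✗  (l4,v1) ✗  (l4,v2) ✗  (l4,v3) ✓
Counterexamples (restrictor pairs failing the scope): 9.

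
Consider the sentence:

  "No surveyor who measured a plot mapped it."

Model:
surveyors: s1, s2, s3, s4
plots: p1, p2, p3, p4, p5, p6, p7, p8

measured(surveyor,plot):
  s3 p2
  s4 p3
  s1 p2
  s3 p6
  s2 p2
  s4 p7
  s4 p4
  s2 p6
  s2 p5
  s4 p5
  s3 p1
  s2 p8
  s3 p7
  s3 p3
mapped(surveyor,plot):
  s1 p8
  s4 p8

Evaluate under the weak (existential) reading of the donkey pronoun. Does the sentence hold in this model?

"it" takes "a plot" as antecedent — a donkey pronoun bound across the clause boundary.
Truth condition: for no (s,p) with measured(s,p) does mapped(s,p) hold.
Restrictor pairs — does the scope hold? (s1,p2):fails  (s2,p2):fails  (s2,p5):fails  (s2,p6):fails  (s2,p8):fails  (s3,p1):fails  (s3,p2):fails  (s3,p3):fails  (s3,p6):fails  (s3,p7):fails  (s4,p3):fails  (s4,p4):fails  (s4,p5):fails  (s4,p7):fails
Scope holds for no restrictor pair, so the sentence is true.

True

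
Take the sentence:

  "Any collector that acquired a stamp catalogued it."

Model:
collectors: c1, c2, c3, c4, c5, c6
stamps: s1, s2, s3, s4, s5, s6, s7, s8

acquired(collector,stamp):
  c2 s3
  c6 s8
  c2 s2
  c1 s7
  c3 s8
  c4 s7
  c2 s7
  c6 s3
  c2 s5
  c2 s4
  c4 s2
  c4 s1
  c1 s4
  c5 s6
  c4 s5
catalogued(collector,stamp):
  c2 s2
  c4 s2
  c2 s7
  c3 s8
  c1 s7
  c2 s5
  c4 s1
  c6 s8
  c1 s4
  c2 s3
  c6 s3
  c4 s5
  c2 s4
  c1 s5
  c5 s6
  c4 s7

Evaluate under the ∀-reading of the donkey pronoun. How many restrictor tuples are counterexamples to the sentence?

"it" takes "a stamp" as antecedent — a donkey pronoun bound across the clause boundary.
Strong reading: for every (c,s) with acquired(c,s), catalogued(c,s).
Restrictor pairs: (c1,s4) ✓  (c1,s7) ✓  (c2,s2) ✓  (c2,s3) ✓  (c2,s4) ✓  (c2,s5) ✓  (c2,s7) ✓  (c3,s8) ✓  (c4,s1) ✓  (c4,s2) ✓  (c4,s5) ✓  (c4,s7) ✓  (c5,s6) ✓  (c6,s3) ✓  (c6,s8) ✓
Counterexamples (restrictor pairs failing the scope): 0.

0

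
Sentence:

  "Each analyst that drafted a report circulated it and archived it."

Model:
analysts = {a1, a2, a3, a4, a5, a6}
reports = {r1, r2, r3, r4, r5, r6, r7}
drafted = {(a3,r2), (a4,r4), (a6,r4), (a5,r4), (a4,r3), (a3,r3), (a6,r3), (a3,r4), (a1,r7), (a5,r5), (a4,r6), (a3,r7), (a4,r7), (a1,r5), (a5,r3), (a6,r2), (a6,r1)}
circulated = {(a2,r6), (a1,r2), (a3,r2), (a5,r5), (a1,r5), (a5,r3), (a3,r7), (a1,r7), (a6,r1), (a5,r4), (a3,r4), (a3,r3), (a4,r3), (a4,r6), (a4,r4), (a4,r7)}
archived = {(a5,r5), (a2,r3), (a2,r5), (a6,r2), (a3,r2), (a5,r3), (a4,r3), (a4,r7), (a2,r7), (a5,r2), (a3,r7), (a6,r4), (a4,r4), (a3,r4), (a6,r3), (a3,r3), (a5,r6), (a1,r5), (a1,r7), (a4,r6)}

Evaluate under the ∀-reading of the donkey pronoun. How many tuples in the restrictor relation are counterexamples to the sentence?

5

"it" takes "a report" as antecedent — a donkey pronoun bound across the clause boundary.
Strong reading: for every (a,r) with drafted(a,r), circulated(a,r) ∧ archived(a,r).
Restrictor pairs: (a1,r5) ✓  (a1,r7) ✓  (a3,r2) ✓  (a3,r3) ✓  (a3,r4) ✓  (a3,r7) ✓  (a4,r3) ✓  (a4,r4) ✓  (a4,r6) ✓  (a4,r7) ✓  (a5,r3) ✓  (a5,r4) ✗  (a5,r5) ✓  (a6,r1) ✗  (a6,r2) ✗  (a6,r3) ✗  (a6,r4) ✗
Counterexamples (restrictor pairs failing the scope): 5.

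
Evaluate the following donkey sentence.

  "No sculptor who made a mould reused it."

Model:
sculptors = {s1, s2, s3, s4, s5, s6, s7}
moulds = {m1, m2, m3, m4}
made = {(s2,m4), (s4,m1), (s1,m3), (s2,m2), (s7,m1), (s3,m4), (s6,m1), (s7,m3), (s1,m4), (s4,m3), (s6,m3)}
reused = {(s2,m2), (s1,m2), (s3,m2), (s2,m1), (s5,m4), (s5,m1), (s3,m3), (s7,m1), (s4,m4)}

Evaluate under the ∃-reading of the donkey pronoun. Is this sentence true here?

False

"it" takes "a mould" as antecedent — a donkey pronoun bound across the clause boundary.
Truth condition: for no (s,m) with made(s,m) does reused(s,m) hold.
Restrictor pairs — does the scope hold? (s1,m3):fails  (s1,m4):fails  (s2,m2):holds  (s2,m4):fails  (s3,m4):fails  (s4,m1):fails  (s4,m3):fails  (s6,m1):fails  (s6,m3):fails  (s7,m1):holds  (s7,m3):fails
Scope holds for 2 pair(s), so the sentence is false.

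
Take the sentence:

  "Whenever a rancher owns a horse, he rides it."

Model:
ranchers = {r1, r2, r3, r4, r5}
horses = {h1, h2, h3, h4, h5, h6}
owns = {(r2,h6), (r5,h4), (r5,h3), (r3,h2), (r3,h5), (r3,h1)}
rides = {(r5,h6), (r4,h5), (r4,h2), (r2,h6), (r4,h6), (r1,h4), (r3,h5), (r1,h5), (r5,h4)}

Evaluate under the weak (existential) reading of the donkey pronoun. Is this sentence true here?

"it" takes "a horse" as antecedent — a donkey pronoun bound across the clause boundary.
Weak reading: every rancher r with some owns-horse has at least one owns-horse h such that rides(r,h).
Per rancher: r2:✓  r3:✓  r5:✓
Every rancher in the restrictor has a witness.

True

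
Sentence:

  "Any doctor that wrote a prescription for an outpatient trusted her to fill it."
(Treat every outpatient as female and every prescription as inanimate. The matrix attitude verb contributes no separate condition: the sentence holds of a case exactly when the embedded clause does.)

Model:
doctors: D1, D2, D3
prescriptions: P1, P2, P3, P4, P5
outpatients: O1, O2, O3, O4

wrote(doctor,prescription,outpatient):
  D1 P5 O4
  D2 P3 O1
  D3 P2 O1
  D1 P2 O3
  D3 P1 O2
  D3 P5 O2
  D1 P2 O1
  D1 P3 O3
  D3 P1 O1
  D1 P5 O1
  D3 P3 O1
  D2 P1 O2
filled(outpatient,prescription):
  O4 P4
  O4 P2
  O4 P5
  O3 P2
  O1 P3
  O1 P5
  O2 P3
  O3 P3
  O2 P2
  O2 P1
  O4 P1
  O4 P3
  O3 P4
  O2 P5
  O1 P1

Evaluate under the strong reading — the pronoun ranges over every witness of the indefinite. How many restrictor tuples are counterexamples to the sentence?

2

"her" takes "an outpatient" as antecedent and "it" takes "a prescription"; both are donkey pronouns co-varying with the restrictor.
Strong reading: for every (d,p,o) with wrote(d,p,o), filled(o,p).
Restrictor triples: (D1,P2,O1)→filled(O1,P2) ✗  (D1,P2,O3)→filled(O3,P2) ✓  (D1,P3,O3)→filled(O3,P3) ✓  (D1,P5,O1)→filled(O1,P5) ✓  (D1,P5,O4)→filled(O4,P5) ✓  (D2,P1,O2)→filled(O2,P1) ✓  (D2,P3,O1)→filled(O1,P3) ✓  (D3,P1,O1)→filled(O1,P1) ✓  (D3,P1,O2)→filled(O2,P1) ✓  (D3,P2,O1)→filled(O1,P2) ✗  (D3,P3,O1)→filled(O1,P3) ✓  (D3,P5,O2)→filled(O2,P5) ✓
Counterexamples (restrictor triples failing the scope): 2.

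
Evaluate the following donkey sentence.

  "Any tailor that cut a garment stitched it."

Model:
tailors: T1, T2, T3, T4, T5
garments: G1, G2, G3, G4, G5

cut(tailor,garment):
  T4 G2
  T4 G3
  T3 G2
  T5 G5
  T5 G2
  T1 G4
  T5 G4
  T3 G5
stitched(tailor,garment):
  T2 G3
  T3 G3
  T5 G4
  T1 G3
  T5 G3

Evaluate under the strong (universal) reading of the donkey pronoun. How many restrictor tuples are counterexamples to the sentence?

"it" takes "a garment" as antecedent — a donkey pronoun bound across the clause boundary.
Strong reading: for every (t,g) with cut(t,g), stitched(t,g).
Restrictor pairs: (T1,G4) ✗  (T3,G2) ✗  (T3,G5) ✗  (T4,G2) ✗  (T4,G3) ✗  (T5,G2) ✗  (T5,G4) ✓  (T5,G5) ✗
Counterexamples (restrictor pairs failing the scope): 7.

7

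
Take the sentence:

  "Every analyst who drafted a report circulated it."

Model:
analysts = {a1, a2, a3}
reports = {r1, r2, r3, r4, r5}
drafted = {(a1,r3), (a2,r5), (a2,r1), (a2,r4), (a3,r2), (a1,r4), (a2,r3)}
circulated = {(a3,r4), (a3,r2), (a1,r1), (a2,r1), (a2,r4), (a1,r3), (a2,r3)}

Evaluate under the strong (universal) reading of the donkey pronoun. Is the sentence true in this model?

"it" takes "a report" as antecedent — a donkey pronoun bound across the clause boundary.
Strong reading: for every (a,r) with drafted(a,r), circulated(a,r).
Restrictor pairs: (a1,r3) ✓  (a1,r4) ✗  (a2,r1) ✓  (a2,r3) ✓  (a2,r4) ✓  (a2,r5) ✗  (a3,r2) ✓
Counterexample: (a1,r4) is in drafted but fails the scope.

False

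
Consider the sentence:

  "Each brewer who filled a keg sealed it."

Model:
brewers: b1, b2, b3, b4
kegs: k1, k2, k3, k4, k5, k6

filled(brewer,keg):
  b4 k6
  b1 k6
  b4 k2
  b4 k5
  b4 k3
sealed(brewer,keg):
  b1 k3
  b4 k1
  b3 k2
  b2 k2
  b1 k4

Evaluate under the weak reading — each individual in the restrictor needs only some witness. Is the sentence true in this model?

False

"it" takes "a keg" as antecedent — a donkey pronoun bound across the clause boundary.
Weak reading: every brewer b with some filled-keg has at least one filled-keg k such that sealed(b,k).
Per brewer: b1:✗  b4:✗
b1 has no witness among its filled-kegs.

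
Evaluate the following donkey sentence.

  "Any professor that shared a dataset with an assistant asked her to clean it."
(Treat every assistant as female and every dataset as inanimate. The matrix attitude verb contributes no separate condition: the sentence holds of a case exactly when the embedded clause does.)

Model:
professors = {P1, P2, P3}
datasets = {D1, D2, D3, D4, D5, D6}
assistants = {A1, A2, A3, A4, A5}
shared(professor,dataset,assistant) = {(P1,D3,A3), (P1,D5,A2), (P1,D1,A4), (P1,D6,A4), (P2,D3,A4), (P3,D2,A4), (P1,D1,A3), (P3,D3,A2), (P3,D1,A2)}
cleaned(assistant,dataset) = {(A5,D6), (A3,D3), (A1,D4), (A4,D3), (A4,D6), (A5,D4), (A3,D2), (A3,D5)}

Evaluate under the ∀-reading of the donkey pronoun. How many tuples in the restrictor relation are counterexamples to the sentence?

"her" takes "an assistant" as antecedent and "it" takes "a dataset"; both are donkey pronouns co-varying with the restrictor.
Strong reading: for every (p,d,a) with shared(p,d,a), cleaned(a,d).
Restrictor triples: (P1,D1,A3)→cleaned(A3,D1) ✗  (P1,D1,A4)→cleaned(A4,D1) ✗  (P1,D3,A3)→cleaned(A3,D3) ✓  (P1,D5,A2)→cleaned(A2,D5) ✗  (P1,D6,A4)→cleaned(A4,D6) ✓  (P2,D3,A4)→cleaned(A4,D3) ✓  (P3,D1,A2)→cleaned(A2,D1) ✗  (P3,D2,A4)→cleaned(A4,D2) ✗  (P3,D3,A2)→cleaned(A2,D3) ✗
Counterexamples (restrictor triples failing the scope): 6.

6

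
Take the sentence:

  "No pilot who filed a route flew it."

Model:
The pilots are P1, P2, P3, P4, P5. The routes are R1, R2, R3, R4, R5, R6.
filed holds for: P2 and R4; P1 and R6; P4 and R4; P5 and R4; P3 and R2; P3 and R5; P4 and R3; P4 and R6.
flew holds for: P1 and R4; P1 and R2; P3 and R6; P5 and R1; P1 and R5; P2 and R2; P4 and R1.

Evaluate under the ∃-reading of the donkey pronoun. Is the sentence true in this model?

"it" takes "a route" as antecedent — a donkey pronoun bound across the clause boundary.
Truth condition: for no (p,r) with filed(p,r) does flew(p,r) hold.
Restrictor pairs — does the scope hold? (P1,R6):fails  (P2,R4):fails  (P3,R2):fails  (P3,R5):fails  (P4,R3):fails  (P4,R4):fails  (P4,R6):fails  (P5,R4):fails
Scope holds for no restrictor pair, so the sentence is true.

True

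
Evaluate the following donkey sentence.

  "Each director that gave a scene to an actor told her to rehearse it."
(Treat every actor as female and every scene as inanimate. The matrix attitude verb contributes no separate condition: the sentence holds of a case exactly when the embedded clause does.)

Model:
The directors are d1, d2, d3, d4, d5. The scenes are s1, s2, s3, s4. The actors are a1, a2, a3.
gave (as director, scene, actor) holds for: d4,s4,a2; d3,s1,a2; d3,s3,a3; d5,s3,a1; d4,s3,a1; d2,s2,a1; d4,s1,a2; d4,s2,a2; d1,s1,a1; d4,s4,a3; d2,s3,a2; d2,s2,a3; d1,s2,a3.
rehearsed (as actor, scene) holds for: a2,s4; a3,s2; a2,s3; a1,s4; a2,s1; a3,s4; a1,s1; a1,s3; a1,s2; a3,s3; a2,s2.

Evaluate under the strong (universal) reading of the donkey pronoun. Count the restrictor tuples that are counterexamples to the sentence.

0

"her" takes "an actor" as antecedent and "it" takes "a scene"; both are donkey pronouns co-varying with the restrictor.
Strong reading: for every (d,s,a) with gave(d,s,a), rehearsed(a,s).
Restrictor triples: (d1,s1,a1)→rehearsed(a1,s1) ✓  (d1,s2,a3)→rehearsed(a3,s2) ✓  (d2,s2,a1)→rehearsed(a1,s2) ✓  (d2,s2,a3)→rehearsed(a3,s2) ✓  (d2,s3,a2)→rehearsed(a2,s3) ✓  (d3,s1,a2)→rehearsed(a2,s1) ✓  (d3,s3,a3)→rehearsed(a3,s3) ✓  (d4,s1,a2)→rehearsed(a2,s1) ✓  (d4,s2,a2)→rehearsed(a2,s2) ✓  (d4,s3,a1)→rehearsed(a1,s3) ✓  (d4,s4,a2)→rehearsed(a2,s4) ✓  (d4,s4,a3)→rehearsed(a3,s4) ✓  (d5,s3,a1)→rehearsed(a1,s3) ✓
Counterexamples (restrictor triples failing the scope): 0.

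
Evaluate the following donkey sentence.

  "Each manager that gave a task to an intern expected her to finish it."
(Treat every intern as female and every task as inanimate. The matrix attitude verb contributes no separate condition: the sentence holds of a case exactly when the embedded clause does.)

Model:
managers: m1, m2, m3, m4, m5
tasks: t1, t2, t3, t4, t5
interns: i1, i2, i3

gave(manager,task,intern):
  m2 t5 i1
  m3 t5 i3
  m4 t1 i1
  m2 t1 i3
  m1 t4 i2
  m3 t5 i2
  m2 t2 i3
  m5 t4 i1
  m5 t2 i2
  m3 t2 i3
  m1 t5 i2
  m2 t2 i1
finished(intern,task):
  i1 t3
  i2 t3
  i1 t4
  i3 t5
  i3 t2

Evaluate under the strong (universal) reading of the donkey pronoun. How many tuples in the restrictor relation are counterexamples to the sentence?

"her" takes "an intern" as antecedent and "it" takes "a task"; both are donkey pronouns co-varying with the restrictor.
Strong reading: for every (m,t,i) with gave(m,t,i), finished(i,t).
Restrictor triples: (m1,t4,i2)→finished(i2,t4) ✗  (m1,t5,i2)→finished(i2,t5) ✗  (m2,t1,i3)→finished(i3,t1) ✗  (m2,t2,i1)→finished(i1,t2) ✗  (m2,t2,i3)→finished(i3,t2) ✓  (m2,t5,i1)→finished(i1,t5) ✗  (m3,t2,i3)→finished(i3,t2) ✓  (m3,t5,i2)→finished(i2,t5) ✗  (m3,t5,i3)→finished(i3,t5) ✓  (m4,t1,i1)→finished(i1,t1) ✗  (m5,t2,i2)→finished(i2,t2) ✗  (m5,t4,i1)→finished(i1,t4) ✓
Counterexamples (restrictor triples failing the scope): 8.

8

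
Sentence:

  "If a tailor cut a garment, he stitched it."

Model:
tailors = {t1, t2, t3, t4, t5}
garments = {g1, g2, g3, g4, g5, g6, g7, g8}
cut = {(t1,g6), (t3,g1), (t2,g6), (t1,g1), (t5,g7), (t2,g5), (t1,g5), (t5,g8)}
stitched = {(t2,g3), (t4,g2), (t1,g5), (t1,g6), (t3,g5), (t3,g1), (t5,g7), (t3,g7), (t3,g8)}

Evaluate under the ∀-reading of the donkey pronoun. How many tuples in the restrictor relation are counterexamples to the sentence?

4

"it" takes "a garment" as antecedent — a donkey pronoun bound across the clause boundary.
Strong reading: for every (t,g) with cut(t,g), stitched(t,g).
Restrictor pairs: (t1,g1) ✗  (t1,g5) ✓  (t1,g6) ✓  (t2,g5) ✗  (t2,g6) ✗  (t3,g1) ✓  (t5,g7) ✓  (t5,g8) ✗
Counterexamples (restrictor pairs failing the scope): 4.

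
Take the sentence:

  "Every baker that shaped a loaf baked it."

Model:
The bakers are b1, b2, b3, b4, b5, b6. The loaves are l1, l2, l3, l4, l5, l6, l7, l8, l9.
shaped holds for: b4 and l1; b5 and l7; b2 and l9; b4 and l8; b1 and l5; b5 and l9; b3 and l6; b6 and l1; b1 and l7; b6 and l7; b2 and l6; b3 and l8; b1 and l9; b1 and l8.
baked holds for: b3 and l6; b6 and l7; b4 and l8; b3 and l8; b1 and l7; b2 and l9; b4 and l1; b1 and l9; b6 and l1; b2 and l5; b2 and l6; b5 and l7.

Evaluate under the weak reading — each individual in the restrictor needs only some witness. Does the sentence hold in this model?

"it" takes "a loaf" as antecedent — a donkey pronoun bound across the clause boundary.
Weak reading: every baker b with some shaped-loaf has at least one shaped-loaf l such that baked(b,l).
Per baker: b1:✓  b2:✓  b3:✓  b4:✓  b5:✓  b6:✓
Every baker in the restrictor has a witness.

True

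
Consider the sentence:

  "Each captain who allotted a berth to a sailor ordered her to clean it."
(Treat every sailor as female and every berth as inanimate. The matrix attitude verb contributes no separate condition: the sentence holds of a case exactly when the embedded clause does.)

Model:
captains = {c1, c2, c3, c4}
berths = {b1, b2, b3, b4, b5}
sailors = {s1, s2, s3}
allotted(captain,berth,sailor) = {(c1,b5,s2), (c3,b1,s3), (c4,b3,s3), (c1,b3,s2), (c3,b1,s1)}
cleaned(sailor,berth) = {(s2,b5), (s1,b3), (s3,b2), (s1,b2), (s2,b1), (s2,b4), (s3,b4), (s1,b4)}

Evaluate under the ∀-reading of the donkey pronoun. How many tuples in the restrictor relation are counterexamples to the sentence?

4

"her" takes "a sailor" as antecedent and "it" takes "a berth"; both are donkey pronouns co-varying with the restrictor.
Strong reading: for every (c,b,s) with allotted(c,b,s), cleaned(s,b).
Restrictor triples: (c1,b3,s2)→cleaned(s2,b3) ✗  (c1,b5,s2)→cleaned(s2,b5) ✓  (c3,b1,s1)→cleaned(s1,b1) ✗  (c3,b1,s3)→cleaned(s3,b1) ✗  (c4,b3,s3)→cleaned(s3,b3) ✗
Counterexamples (restrictor triples failing the scope): 4.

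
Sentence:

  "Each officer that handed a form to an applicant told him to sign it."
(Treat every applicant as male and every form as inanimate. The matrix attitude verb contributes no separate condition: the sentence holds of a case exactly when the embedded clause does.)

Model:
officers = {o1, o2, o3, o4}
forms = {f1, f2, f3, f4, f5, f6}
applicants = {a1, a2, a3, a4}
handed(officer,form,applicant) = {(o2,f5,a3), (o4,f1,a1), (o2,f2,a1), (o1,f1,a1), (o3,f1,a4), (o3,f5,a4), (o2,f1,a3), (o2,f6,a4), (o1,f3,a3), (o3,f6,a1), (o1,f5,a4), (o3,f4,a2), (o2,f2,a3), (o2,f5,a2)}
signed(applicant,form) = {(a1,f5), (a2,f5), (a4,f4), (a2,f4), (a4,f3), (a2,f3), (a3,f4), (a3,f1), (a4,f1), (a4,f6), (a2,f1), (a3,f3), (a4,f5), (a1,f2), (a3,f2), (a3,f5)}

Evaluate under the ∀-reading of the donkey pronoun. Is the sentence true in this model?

False

"him" takes "an applicant" as antecedent and "it" takes "a form"; both are donkey pronouns co-varying with the restrictor.
Strong reading: for every (o,f,a) with handed(o,f,a), signed(a,f).
Restrictor triples: (o1,f1,a1)→signed(a1,f1) ✗  (o1,f3,a3)→signed(a3,f3) ✓  (o1,f5,a4)→signed(a4,f5) ✓  (o2,f1,a3)→signed(a3,f1) ✓  (o2,f2,a1)→signed(a1,f2) ✓  (o2,f2,a3)→signed(a3,f2) ✓  (o2,f5,a2)→signed(a2,f5) ✓  (o2,f5,a3)→signed(a3,f5) ✓  (o2,f6,a4)→signed(a4,f6) ✓  (o3,f1,a4)→signed(a4,f1) ✓  (o3,f4,a2)→signed(a2,f4) ✓  (o3,f5,a4)→signed(a4,f5) ✓  (o3,f6,a1)→signed(a1,f6) ✗  (o4,f1,a1)→signed(a1,f1) ✗
Counterexample: (o1,f1,a1) — signed(a1,f1) does not hold.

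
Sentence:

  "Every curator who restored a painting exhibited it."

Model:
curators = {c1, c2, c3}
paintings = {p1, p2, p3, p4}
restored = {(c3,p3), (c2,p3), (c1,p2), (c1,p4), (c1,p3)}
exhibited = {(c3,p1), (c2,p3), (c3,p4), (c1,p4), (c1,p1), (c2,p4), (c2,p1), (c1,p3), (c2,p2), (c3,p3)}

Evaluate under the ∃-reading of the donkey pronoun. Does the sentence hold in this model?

True

"it" takes "a painting" as antecedent — a donkey pronoun bound across the clause boundary.
Weak reading: every curator c with some restored-painting has at least one restored-painting p such that exhibited(c,p).
Per curator: c1:✓  c2:✓  c3:✓
Every curator in the restrictor has a witness.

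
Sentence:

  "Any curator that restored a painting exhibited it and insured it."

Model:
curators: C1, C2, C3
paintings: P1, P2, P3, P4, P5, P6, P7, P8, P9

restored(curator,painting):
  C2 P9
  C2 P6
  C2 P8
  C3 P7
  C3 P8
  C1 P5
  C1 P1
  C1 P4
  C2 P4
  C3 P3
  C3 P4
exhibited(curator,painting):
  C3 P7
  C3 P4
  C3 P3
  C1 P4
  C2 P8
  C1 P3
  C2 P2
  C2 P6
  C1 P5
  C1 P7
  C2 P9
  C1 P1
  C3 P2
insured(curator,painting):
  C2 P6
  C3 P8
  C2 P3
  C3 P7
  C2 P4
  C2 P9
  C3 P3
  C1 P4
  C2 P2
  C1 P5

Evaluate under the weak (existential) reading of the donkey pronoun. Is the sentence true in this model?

True

"it" takes "a painting" as antecedent — a donkey pronoun bound across the clause boundary.
Weak reading: every curator c with some restored-painting has at least one restored-painting p such that exhibited(c,p) ∧ insured(c,p).
Per curator: C1:✓  C2:✓  C3:✓
Every curator in the restrictor has a witness.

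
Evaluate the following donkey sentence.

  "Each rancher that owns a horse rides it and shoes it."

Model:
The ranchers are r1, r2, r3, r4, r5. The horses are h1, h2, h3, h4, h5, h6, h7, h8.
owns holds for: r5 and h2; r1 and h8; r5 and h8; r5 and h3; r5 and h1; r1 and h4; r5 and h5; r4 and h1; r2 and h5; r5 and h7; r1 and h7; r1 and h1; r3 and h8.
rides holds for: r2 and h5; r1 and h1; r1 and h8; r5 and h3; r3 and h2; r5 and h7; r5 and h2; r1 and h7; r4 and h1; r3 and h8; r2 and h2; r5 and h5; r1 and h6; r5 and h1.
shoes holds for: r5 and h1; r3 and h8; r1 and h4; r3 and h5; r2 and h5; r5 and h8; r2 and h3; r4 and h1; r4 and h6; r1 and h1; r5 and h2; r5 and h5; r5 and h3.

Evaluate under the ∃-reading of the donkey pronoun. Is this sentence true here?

True

"it" takes "a horse" as antecedent — a donkey pronoun bound across the clause boundary.
Weak reading: every rancher r with some owns-horse has at least one owns-horse h such that rides(r,h) ∧ shoes(r,h).
Per rancher: r1:✓  r2:✓  r3:✓  r4:✓  r5:✓
Every rancher in the restrictor has a witness.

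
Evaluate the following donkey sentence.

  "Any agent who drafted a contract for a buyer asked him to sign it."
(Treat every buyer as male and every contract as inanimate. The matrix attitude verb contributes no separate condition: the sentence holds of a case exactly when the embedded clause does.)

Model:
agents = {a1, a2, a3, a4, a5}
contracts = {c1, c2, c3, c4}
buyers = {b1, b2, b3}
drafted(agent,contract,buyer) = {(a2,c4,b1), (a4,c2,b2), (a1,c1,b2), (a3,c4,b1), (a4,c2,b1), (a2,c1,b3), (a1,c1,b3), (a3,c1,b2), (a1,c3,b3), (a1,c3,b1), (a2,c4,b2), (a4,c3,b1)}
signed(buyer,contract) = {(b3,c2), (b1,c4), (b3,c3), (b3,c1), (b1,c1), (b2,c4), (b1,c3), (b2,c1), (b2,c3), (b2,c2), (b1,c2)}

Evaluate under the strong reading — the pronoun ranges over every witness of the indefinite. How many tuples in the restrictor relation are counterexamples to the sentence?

0

"him" takes "a buyer" as antecedent and "it" takes "a contract"; both are donkey pronouns co-varying with the restrictor.
Strong reading: for every (a,c,b) with drafted(a,c,b), signed(b,c).
Restrictor triples: (a1,c1,b2)→signed(b2,c1) ✓  (a1,c1,b3)→signed(b3,c1) ✓  (a1,c3,b1)→signed(b1,c3) ✓  (a1,c3,b3)→signed(b3,c3) ✓  (a2,c1,b3)→signed(b3,c1) ✓  (a2,c4,b1)→signed(b1,c4) ✓  (a2,c4,b2)→signed(b2,c4) ✓  (a3,c1,b2)→signed(b2,c1) ✓  (a3,c4,b1)→signed(b1,c4) ✓  (a4,c2,b1)→signed(b1,c2) ✓  (a4,c2,b2)→signed(b2,c2) ✓  (a4,c3,b1)→signed(b1,c3) ✓
Counterexamples (restrictor triples failing the scope): 0.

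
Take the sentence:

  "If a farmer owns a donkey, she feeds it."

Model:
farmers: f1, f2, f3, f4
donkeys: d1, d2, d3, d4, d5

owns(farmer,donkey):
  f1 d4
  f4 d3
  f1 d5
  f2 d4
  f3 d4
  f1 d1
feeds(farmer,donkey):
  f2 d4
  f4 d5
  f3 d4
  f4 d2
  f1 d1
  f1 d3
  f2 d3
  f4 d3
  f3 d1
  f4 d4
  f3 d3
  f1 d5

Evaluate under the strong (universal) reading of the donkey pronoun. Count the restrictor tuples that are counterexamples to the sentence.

1

"it" takes "a donkey" as antecedent — a donkey pronoun bound across the clause boundary.
Strong reading: for every (f,d) with owns(f,d), feeds(f,d).
Restrictor pairs: (f1,d1) ✓  (f1,d4) ✗  (f1,d5) ✓  (f2,d4) ✓  (f3,d4) ✓  (f4,d3) ✓
Counterexamples (restrictor pairs failing the scope): 1.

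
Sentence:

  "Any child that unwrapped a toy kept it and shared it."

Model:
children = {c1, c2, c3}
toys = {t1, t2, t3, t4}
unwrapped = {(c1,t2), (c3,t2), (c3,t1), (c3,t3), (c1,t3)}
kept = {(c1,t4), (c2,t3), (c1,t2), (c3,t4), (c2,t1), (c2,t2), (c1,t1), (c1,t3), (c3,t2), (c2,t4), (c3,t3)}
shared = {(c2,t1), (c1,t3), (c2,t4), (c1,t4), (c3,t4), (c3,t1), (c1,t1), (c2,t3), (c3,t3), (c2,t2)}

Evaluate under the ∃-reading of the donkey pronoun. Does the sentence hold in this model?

"it" takes "a toy" as antecedent — a donkey pronoun bound across the clause boundary.
Weak reading: every child c with some unwrapped-toy has at least one unwrapped-toy t such that kept(c,t) ∧ shared(c,t).
Per child: c1:✓  c3:✓
Every child in the restrictor has a witness.

True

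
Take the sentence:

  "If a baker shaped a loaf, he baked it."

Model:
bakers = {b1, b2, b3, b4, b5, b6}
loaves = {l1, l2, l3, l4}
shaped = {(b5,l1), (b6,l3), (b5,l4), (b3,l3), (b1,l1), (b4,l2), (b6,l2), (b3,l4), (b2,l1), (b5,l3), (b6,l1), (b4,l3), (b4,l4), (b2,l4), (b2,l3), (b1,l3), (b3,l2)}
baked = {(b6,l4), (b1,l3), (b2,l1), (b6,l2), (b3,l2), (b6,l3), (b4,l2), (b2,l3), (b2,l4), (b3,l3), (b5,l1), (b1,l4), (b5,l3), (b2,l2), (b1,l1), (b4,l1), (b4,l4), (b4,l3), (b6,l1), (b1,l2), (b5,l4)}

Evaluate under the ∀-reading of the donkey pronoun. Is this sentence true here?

False

"it" takes "a loaf" as antecedent — a donkey pronoun bound across the clause boundary.
Strong reading: for every (b,l) with shaped(b,l), baked(b,l).
Restrictor pairs: (b1,l1) ✓  (b1,l3) ✓  (b2,l1) ✓  (b2,l3) ✓  (b2,l4) ✓  (b3,l2) ✓  (b3,l3) ✓  (b3,l4) ✗  (b4,l2) ✓  (b4,l3) ✓  (b4,l4) ✓  (b5,l1) ✓  (b5,l3) ✓  (b5,l4) ✓  (b6,l1) ✓  (b6,l2) ✓  (b6,l3) ✓
Counterexample: (b3,l4) is in shaped but fails the scope.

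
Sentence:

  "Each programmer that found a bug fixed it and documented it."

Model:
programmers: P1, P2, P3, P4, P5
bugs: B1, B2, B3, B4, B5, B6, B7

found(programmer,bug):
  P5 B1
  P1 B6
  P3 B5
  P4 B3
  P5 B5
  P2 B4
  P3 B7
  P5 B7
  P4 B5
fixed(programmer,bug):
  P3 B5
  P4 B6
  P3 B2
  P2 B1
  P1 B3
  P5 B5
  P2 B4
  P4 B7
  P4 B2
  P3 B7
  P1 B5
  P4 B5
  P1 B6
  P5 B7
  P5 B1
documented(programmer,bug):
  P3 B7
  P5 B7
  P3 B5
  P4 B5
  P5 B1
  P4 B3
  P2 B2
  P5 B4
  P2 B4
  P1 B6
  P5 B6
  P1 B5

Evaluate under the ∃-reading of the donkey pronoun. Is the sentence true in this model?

True

"it" takes "a bug" as antecedent — a donkey pronoun bound across the clause boundary.
Weak reading: every programmer p with some found-bug has at least one found-bug b such that fixed(p,b) ∧ documented(p,b).
Per programmer: P1:✓  P2:✓  P3:✓  P4:✓  P5:✓
Every programmer in the restrictor has a witness.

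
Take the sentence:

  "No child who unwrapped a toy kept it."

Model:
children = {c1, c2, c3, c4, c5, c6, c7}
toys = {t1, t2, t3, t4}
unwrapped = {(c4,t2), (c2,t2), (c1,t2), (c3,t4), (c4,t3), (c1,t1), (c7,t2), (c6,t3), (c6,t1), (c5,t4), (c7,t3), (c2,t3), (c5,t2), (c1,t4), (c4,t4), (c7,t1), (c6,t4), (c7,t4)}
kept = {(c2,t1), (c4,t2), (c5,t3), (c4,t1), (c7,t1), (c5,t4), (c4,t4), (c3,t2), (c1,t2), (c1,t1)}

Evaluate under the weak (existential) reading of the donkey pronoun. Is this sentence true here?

False

"it" takes "a toy" as antecedent — a donkey pronoun bound across the clause boundary.
Truth condition: for no (c,t) with unwrapped(c,t) does kept(c,t) hold.
Restrictor pairs — does the scope hold? (c1,t1):holds  (c1,t2):holds  (c1,t4):fails  (c2,t2):fails  (c2,t3):fails  (c3,t4):fails  (c4,t2):holds  (c4,t3):fails  (c4,t4):holds  (c5,t2):fails  (c5,t4):holds  (c6,t1):fails  (c6,t3):fails  (c6,t4):fails  (c7,t1):holds  (c7,t2):fails  (c7,t3):fails  (c7,t4):fails
Scope holds for 6 pair(s), so the sentence is false.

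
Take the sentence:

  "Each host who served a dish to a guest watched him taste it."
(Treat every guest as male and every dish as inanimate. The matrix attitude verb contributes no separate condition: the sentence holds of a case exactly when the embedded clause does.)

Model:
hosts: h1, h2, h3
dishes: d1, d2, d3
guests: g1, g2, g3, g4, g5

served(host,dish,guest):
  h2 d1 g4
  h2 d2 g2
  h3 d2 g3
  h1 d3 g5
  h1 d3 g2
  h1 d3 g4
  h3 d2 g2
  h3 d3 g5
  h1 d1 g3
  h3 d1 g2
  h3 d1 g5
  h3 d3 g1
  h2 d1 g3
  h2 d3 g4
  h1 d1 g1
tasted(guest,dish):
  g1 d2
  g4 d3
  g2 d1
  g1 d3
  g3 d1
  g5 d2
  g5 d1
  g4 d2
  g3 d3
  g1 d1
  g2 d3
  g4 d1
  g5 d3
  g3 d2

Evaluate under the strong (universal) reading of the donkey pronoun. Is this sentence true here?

"him" takes "a guest" as antecedent and "it" takes "a dish"; both are donkey pronouns co-varying with the restrictor.
Strong reading: for every (h,d,g) with served(h,d,g), tasted(g,d).
Restrictor triples: (h1,d1,g1)→tasted(g1,d1) ✓  (h1,d1,g3)→tasted(g3,d1) ✓  (h1,d3,g2)→tasted(g2,d3) ✓  (h1,d3,g4)→tasted(g4,d3) ✓  (h1,d3,g5)→tasted(g5,d3) ✓  (h2,d1,g3)→tasted(g3,d1) ✓  (h2,d1,g4)→tasted(g4,d1) ✓  (h2,d2,g2)→tasted(g2,d2) ✗  (h2,d3,g4)→tasted(g4,d3) ✓  (h3,d1,g2)→tasted(g2,d1) ✓  (h3,d1,g5)→tasted(g5,d1) ✓  (h3,d2,g2)→tasted(g2,d2) ✗  (h3,d2,g3)→tasted(g3,d2) ✓  (h3,d3,g1)→tasted(g1,d3) ✓  (h3,d3,g5)→tasted(g5,d3) ✓
Counterexample: (h2,d2,g2) — tasted(g2,d2) does not hold.

False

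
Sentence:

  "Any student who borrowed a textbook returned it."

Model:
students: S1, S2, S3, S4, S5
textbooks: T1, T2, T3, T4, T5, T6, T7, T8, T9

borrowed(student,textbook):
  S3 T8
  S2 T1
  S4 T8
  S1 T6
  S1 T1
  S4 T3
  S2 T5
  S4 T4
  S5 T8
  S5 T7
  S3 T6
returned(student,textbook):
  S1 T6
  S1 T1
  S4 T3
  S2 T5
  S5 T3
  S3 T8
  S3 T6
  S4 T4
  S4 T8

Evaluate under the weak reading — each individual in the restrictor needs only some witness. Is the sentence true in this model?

False

"it" takes "a textbook" as antecedent — a donkey pronoun bound across the clause boundary.
Weak reading: every student s with some borrowed-textbook has at least one borrowed-textbook t such that returned(s,t).
Per student: S1:✓  S2:✓  S3:✓  S4:✓  S5:✗
S5 has no witness among its borrowed-textbooks.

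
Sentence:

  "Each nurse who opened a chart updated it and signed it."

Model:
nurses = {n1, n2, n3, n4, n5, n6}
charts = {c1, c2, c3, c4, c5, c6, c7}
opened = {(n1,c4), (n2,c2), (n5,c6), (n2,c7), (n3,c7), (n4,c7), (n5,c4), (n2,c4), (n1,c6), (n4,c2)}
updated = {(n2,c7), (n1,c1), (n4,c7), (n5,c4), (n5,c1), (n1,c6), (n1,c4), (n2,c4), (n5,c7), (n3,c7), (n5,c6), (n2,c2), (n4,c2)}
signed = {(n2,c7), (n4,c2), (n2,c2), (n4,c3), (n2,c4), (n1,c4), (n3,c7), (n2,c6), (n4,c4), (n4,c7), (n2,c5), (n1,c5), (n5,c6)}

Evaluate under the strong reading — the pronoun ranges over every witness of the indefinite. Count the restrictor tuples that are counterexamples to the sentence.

2

"it" takes "a chart" as antecedent — a donkey pronoun bound across the clause boundary.
Strong reading: for every (n,c) with opened(n,c), updated(n,c) ∧ signed(n,c).
Restrictor pairs: (n1,c4) ✓  (n1,c6) ✗  (n2,c2) ✓  (n2,c4) ✓  (n2,c7) ✓  (n3,c7) ✓  (n4,c2) ✓  (n4,c7) ✓  (n5,c4) ✗  (n5,c6) ✓
Counterexamples (restrictor pairs failing the scope): 2.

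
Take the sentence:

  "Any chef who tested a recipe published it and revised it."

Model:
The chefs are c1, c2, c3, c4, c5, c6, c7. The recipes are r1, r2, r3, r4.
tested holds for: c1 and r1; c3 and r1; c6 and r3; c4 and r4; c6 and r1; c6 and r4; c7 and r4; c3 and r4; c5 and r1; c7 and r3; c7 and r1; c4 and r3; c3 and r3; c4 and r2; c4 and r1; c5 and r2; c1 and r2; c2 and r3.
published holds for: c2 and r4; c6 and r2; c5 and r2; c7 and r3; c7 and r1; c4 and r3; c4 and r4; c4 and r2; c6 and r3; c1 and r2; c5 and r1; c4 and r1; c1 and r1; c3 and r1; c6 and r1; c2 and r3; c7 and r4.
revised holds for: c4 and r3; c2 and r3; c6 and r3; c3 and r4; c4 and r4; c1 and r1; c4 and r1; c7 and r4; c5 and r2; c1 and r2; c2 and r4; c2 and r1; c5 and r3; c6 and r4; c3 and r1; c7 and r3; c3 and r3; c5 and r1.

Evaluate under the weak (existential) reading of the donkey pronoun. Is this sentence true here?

"it" takes "a recipe" as antecedent — a donkey pronoun bound across the clause boundary.
Weak reading: every chef c with some tested-recipe has at least one tested-recipe r such that published(c,r) ∧ revised(c,r).
Per chef: c1:✓  c2:✓  c3:✓  c4:✓  c5:✓  c6:✓  c7:✓
Every chef in the restrictor has a witness.

True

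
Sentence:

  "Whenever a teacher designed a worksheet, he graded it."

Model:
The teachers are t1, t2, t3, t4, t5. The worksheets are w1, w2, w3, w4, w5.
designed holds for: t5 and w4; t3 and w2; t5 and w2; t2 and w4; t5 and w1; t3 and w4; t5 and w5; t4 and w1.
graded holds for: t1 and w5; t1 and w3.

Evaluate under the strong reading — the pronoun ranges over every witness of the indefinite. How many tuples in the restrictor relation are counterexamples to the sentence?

8

"it" takes "a worksheet" as antecedent — a donkey pronoun bound across the clause boundary.
Strong reading: for every (t,w) with designed(t,w), graded(t,w).
Restrictor pairs: (t2,w4) ✗  (t3,w2) ✗  (t3,w4) ✗  (t4,w1) ✗  (t5,w1) ✗  (t5,w2) ✗  (t5,w4) ✗  (t5,w5) ✗
Counterexamples (restrictor pairs failing the scope): 8.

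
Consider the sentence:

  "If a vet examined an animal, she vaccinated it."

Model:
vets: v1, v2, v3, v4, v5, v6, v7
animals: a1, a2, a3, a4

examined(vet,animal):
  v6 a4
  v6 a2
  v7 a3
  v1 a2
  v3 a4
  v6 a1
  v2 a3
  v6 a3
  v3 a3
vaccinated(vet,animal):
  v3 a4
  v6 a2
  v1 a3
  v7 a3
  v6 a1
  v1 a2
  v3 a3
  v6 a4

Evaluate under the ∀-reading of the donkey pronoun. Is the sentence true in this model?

False

"it" takes "an animal" as antecedent — a donkey pronoun bound across the clause boundary.
Strong reading: for every (v,a) with examined(v,a), vaccinated(v,a).
Restrictor pairs: (v1,a2) ✓  (v2,a3) ✗  (v3,a3) ✓  (v3,a4) ✓  (v6,a1) ✓  (v6,a2) ✓  (v6,a3) ✗  (v6,a4) ✓  (v7,a3) ✓
Counterexample: (v2,a3) is in examined but fails the scope.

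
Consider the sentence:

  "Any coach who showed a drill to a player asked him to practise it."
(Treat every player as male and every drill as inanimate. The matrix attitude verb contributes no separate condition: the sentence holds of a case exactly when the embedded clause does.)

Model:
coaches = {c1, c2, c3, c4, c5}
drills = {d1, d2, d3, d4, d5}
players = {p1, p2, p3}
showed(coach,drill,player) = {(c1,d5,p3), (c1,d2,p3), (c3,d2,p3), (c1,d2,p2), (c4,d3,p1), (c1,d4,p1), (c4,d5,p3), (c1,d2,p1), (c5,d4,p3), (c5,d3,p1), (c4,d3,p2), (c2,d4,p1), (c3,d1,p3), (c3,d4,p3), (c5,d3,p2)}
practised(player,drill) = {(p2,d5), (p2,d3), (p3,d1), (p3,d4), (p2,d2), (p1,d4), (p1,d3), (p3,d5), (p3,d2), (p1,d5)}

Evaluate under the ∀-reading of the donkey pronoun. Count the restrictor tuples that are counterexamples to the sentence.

"him" takes "a player" as antecedent and "it" takes "a drill"; both are donkey pronouns co-varying with the restrictor.
Strong reading: for every (c,d,p) with showed(c,d,p), practised(p,d).
Restrictor triples: (c1,d2,p1)→practised(p1,d2) ✗  (c1,d2,p2)→practised(p2,d2) ✓  (c1,d2,p3)→practised(p3,d2) ✓  (c1,d4,p1)→practised(p1,d4) ✓  (c1,d5,p3)→practised(p3,d5) ✓  (c2,d4,p1)→practised(p1,d4) ✓  (c3,d1,p3)→practised(p3,d1) ✓  (c3,d2,p3)→practised(p3,d2) ✓  (c3,d4,p3)→practised(p3,d4) ✓  (c4,d3,p1)→practised(p1,d3) ✓  (c4,d3,p2)→practised(p2,d3) ✓  (c4,d5,p3)→practised(p3,d5) ✓  (c5,d3,p1)→practised(p1,d3) ✓  (c5,d3,p2)→practised(p2,d3) ✓  (c5,d4,p3)→practised(p3,d4) ✓
Counterexamples (restrictor triples failing the scope): 1.

1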